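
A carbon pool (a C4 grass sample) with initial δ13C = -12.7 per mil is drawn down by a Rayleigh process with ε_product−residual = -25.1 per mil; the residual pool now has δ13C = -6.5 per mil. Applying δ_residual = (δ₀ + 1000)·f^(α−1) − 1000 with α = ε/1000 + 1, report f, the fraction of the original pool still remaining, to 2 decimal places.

0.78

α − 1 = ε/1000 = -0.0251
(δ_res + 1000)/(δ₀ + 1000) = (-6.5 + 1000)/(-12.7 + 1000) = 993.5/987.3 = 1.006280
f = 1.006280^(1/-0.0251) = exp(ln(1.006280)/-0.0251) = exp(0.00626/-0.0251)
f = exp(-0.2494) = 0.7793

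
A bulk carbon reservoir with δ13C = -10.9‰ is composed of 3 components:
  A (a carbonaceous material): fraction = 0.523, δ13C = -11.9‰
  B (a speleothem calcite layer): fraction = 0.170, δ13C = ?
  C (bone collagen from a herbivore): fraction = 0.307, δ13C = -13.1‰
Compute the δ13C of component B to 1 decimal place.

Isotope mass balance: δ_bulk = Σ fᵢ·δᵢ.
-10.9 = 0.523×(-11.9) + 0.170×δ_B + 0.307×(-13.1)
0.170·δ_B = -10.9 − (-10.245) = -0.655
δ_B = -0.655 / 0.170 = -3.85‰

-3.9‰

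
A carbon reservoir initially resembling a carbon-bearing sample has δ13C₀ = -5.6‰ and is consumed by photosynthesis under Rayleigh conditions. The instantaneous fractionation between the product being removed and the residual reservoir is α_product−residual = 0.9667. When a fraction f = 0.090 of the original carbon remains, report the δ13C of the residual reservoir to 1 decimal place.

77.4‰

Rayleigh residual: δ_res = (δ₀ + 1000)·f^(α−1) − 1000
α − 1 = -0.03330
f^(α−1) = 0.090^(-0.03330) = 1.083487
δ_res = (-5.6 + 1000) × 1.083487 − 1000 = 1077.420 − 1000 = 77.42‰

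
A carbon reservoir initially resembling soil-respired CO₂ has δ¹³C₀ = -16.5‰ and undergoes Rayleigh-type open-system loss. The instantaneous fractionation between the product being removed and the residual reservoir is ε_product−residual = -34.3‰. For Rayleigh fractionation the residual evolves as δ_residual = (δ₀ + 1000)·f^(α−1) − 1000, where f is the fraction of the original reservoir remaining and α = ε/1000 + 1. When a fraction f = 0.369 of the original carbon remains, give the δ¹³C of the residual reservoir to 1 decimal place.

Rayleigh residual: δ_res = (δ₀ + 1000)·f^(α−1) − 1000
α = ε/1000 + 1 = 0.96570, so α − 1 = -0.03430
f^(α−1) = 0.369^(-0.03430) = 1.034787
δ_res = (-16.5 + 1000) × 1.034787 − 1000 = 1017.713 − 1000 = 17.71‰

17.7‰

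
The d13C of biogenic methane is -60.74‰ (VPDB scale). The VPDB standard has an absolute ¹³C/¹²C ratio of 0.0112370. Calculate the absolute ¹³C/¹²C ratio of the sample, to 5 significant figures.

R_sample = R_standard × (d13C/1000 + 1)
R_sample = 0.0112370 × (-60.74/1000 + 1) = 0.0112370 × 0.939260
R_sample = 0.0105545

0.010554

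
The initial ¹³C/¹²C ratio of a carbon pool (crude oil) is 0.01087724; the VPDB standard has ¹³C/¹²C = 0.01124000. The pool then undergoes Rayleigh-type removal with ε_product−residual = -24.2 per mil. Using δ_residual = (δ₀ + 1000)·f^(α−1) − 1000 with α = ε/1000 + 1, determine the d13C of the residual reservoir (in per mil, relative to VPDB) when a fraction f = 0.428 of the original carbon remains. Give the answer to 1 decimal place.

δ₀ = (0.01087724/0.01124000 − 1)×1000 = (0.967726 − 1)×1000 = -32.274 per mil
α − 1 = ε/1000 = -0.0242
f^(α−1) = 0.428^(-0.0242) = 1.020749
δ_res = (-32.274 + 1000) × 1.020749 − 1000 = 987.806 − 1000 = -12.19 per mil

-12.2 per mil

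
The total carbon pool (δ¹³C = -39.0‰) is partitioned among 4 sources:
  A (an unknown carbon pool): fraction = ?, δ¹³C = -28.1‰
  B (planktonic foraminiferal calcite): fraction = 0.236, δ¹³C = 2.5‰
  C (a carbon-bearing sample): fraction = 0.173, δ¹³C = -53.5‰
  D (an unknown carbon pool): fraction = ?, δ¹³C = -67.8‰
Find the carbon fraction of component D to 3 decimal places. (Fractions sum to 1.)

0.346

Let f_D and f_A be the unknown fractions; fractions sum to 1 so f_D + f_A = 0.591.
Mass balance: Σ fᵢ·δᵢ = δ_bulk ⇒ f_D·(-67.8) + f_A·(-28.1) = -39.0 − (-8.665) = -30.334
Substitute f_A = 0.591 − f_D:
f_D·(-67.8 − -28.1) = -30.334 − 0.591×(-28.1) = -13.727
f_D = -13.727 / -39.7 = 0.3458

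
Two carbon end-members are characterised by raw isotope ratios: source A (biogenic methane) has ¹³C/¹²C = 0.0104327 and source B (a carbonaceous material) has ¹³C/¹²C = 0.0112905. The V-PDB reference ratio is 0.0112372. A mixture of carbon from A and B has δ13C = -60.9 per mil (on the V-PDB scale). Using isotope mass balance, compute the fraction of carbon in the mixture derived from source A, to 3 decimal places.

0.860

δ_A = (0.0104327/0.0112372 − 1)×1000 = (0.928407 − 1)×1000 = -71.593 per mil
δ_B = (0.0112905/0.0112372 − 1)×1000 = (1.004743 − 1)×1000 = 4.743 per mil
f_A = (δ_mix − δ_B)/(δ_A − δ_B) = (-60.9 − (4.743))/(-71.593 − (4.743))
f_A = -65.643 / -76.336 = 0.8599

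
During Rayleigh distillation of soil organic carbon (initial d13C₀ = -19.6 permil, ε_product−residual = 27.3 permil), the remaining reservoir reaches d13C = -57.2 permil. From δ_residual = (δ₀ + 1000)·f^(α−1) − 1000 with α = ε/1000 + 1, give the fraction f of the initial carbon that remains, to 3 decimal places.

α − 1 = ε/1000 = 0.0273
(δ_res + 1000)/(δ₀ + 1000) = (-57.2 + 1000)/(-19.6 + 1000) = 942.8/980.4 = 0.961648
f = 0.961648^(1/0.0273) = exp(ln(0.961648)/0.0273) = exp(-0.03911/0.0273)
f = exp(-1.4325) = 0.2387

0.239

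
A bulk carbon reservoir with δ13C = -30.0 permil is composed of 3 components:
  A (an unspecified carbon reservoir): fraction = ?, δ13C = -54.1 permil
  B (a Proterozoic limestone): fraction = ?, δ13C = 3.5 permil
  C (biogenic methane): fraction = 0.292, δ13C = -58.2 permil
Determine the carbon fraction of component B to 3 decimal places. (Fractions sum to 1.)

0.439

Let f_B and f_A be the unknown fractions; fractions sum to 1 so f_B + f_A = 0.708.
Mass balance: Σ fᵢ·δᵢ = δ_bulk ⇒ f_B·(3.5) + f_A·(-54.1) = -30.0 − (-16.994) = -13.006
Substitute f_A = 0.708 − f_B:
f_B·(3.5 − -54.1) = -13.006 − 0.708×(-54.1) = 25.297
f_B = 25.297 / 57.6 = 0.4392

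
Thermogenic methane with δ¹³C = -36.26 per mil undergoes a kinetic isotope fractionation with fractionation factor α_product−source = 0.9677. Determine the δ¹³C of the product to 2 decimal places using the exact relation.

δ_product = (δ_source + 1000)·α − 1000
δ_product = (-36.26 + 1000) × 0.9677 − 1000
δ_product = 932.611 − 1000 = -67.389 per mil

-67.39 per mil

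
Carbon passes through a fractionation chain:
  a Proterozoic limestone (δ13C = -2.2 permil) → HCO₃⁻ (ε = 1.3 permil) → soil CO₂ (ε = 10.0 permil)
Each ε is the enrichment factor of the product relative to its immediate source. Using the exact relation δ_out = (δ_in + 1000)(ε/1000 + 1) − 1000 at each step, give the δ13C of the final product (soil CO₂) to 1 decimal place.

9.1 permil

step 1: δ = (-2.20 + 1000)·(1.3/1000 + 1) − 1000 = -0.90 permil
step 2: δ = (-0.90 + 1000)·(10.0/1000 + 1) − 1000 = 9.09 permil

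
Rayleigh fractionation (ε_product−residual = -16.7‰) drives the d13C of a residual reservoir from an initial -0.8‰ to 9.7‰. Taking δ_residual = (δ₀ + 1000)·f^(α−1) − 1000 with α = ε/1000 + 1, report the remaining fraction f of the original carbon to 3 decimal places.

0.535

α − 1 = ε/1000 = -0.0167
(δ_res + 1000)/(δ₀ + 1000) = (9.7 + 1000)/(-0.8 + 1000) = 1009.7/999.2 = 1.010508
f = 1.010508^(1/-0.0167) = exp(ln(1.010508)/-0.0167) = exp(0.01045/-0.0167)
f = exp(-0.6260) = 0.5347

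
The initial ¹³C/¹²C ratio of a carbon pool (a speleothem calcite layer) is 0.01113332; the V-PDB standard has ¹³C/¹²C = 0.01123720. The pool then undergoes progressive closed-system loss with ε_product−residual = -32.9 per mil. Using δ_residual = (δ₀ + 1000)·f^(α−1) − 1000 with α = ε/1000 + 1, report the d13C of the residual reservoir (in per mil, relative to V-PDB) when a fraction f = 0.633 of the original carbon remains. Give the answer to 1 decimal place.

δ₀ = (0.01113332/0.01123720 − 1)×1000 = (0.990756 − 1)×1000 = -9.244 per mil
α − 1 = ε/1000 = -0.0329
f^(α−1) = 0.633^(-0.0329) = 1.015158
δ_res = (-9.244 + 1000) × 1.015158 − 1000 = 1005.774 − 1000 = 5.77 per mil

5.8 per mil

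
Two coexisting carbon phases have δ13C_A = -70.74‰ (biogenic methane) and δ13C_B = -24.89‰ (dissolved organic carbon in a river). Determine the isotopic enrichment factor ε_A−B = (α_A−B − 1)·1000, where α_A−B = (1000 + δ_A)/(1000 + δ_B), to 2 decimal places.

-47.02‰

α_A−B = (1000 + -70.74) / (1000 + -24.89) = 929.26 / 975.11 = 0.952980
ε_A−B = (0.952980 − 1) × 1000 = -47.020‰
(The approximation ε ≈ δ_A − δ_B would give -45.85‰.)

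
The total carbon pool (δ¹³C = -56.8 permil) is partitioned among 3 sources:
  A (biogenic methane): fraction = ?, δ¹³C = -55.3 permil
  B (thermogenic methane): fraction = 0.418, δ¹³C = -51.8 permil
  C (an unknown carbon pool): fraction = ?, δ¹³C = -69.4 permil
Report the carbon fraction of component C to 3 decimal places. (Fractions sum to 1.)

0.210

Let f_C and f_A be the unknown fractions; fractions sum to 1 so f_C + f_A = 0.582.
Mass balance: Σ fᵢ·δᵢ = δ_bulk ⇒ f_C·(-69.4) + f_A·(-55.3) = -56.8 − (-21.652) = -35.148
Substitute f_A = 0.582 − f_C:
f_C·(-69.4 − -55.3) = -35.148 − 0.582×(-55.3) = -2.963
f_C = -2.963 / -14.1 = 0.2101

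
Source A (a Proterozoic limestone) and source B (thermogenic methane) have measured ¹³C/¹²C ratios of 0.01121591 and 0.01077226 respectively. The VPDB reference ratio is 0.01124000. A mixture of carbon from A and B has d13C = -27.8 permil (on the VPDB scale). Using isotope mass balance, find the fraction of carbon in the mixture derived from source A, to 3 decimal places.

δ_A = (0.01121591/0.01124000 − 1)×1000 = (0.997857 − 1)×1000 = -2.143 permil
δ_B = (0.01077226/0.01124000 − 1)×1000 = (0.958386 − 1)×1000 = -41.614 permil
f_A = (δ_mix − δ_B)/(δ_A − δ_B) = (-27.8 − (-41.614))/(-2.143 − (-41.614))
f_A = 13.814 / 39.471 = 0.3500

0.350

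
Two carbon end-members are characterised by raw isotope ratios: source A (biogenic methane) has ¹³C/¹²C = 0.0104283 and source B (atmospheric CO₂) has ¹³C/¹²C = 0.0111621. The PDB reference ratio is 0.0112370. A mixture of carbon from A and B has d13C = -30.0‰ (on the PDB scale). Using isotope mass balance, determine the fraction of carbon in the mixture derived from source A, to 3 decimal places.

0.357

δ_A = (0.0104283/0.0112370 − 1)×1000 = (0.928032 − 1)×1000 = -71.968‰
δ_B = (0.0111621/0.0112370 − 1)×1000 = (0.993335 − 1)×1000 = -6.665‰
f_A = (δ_mix − δ_B)/(δ_A − δ_B) = (-30.0 − (-6.665))/(-71.968 − (-6.665))
f_A = -23.335 / -65.302 = 0.3573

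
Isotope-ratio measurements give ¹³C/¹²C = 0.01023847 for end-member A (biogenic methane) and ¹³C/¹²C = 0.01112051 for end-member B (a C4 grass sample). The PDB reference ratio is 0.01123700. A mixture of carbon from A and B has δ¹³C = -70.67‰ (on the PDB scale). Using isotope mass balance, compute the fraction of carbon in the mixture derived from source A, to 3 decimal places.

δ_A = (0.01023847/0.01123700 − 1)×1000 = (0.911139 − 1)×1000 = -88.861‰
δ_B = (0.01112051/0.01123700 − 1)×1000 = (0.989633 − 1)×1000 = -10.367‰
f_A = (δ_mix − δ_B)/(δ_A − δ_B) = (-70.67 − (-10.367))/(-88.861 − (-10.367))
f_A = -60.303 / -78.494 = 0.7683

0.768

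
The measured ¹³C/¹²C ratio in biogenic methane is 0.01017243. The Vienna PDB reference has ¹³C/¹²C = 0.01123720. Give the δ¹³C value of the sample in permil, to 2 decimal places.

δ¹³C = (R_sample / R_standard − 1) × 1000
R_sample / R_standard = 0.01017243 / 0.01123720 = 0.905246
δ¹³C = (0.905246 − 1) × 1000 = -94.754 permil

-94.75 permil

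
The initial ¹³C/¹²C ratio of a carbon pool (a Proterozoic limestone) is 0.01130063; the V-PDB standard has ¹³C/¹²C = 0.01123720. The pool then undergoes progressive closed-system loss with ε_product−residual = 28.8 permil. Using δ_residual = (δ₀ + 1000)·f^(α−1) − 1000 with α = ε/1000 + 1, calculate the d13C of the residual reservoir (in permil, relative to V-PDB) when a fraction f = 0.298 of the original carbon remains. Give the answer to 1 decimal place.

-28.8 permil

δ₀ = (0.01130063/0.01123720 − 1)×1000 = (1.005645 − 1)×1000 = 5.645 permil
α − 1 = ε/1000 = 0.0288
f^(α−1) = 0.298^(0.0288) = 0.965734
δ_res = (5.645 + 1000) × 0.965734 − 1000 = 971.185 − 1000 = -28.81 permil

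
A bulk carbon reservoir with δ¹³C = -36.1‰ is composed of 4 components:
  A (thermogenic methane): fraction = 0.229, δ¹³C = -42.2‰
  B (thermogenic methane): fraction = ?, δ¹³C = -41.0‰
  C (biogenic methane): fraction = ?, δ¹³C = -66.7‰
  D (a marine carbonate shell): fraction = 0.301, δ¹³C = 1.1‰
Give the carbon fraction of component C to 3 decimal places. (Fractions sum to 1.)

0.292

Let f_C and f_B be the unknown fractions; fractions sum to 1 so f_C + f_B = 0.470.
Mass balance: Σ fᵢ·δᵢ = δ_bulk ⇒ f_C·(-66.7) + f_B·(-41.0) = -36.1 − (-9.333) = -26.767
Substitute f_B = 0.470 − f_C:
f_C·(-66.7 − -41.0) = -26.767 − 0.470×(-41.0) = -7.497
f_C = -7.497 / -25.7 = 0.2917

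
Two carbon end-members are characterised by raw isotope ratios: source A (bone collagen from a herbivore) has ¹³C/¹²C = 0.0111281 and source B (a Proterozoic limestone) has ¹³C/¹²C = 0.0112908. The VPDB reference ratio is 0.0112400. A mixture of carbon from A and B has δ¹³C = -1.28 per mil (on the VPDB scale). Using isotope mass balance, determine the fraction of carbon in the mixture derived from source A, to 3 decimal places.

δ_A = (0.0111281/0.0112400 − 1)×1000 = (0.990044 − 1)×1000 = -9.956 per mil
δ_B = (0.0112908/0.0112400 − 1)×1000 = (1.004520 − 1)×1000 = 4.520 per mil
f_A = (δ_mix − δ_B)/(δ_A − δ_B) = (-1.28 − (4.520))/(-9.956 − (4.520))
f_A = -5.800 / -14.475 = 0.4007

0.401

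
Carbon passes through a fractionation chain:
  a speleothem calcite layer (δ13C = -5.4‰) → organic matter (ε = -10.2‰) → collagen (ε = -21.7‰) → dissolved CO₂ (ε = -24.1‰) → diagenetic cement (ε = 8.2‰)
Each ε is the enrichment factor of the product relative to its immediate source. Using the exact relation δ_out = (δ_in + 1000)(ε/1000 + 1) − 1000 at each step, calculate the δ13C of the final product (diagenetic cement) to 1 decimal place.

-52.4‰

step 1: δ = (-5.40 + 1000)·(-10.2/1000 + 1) − 1000 = -15.54‰
step 2: δ = (-15.54 + 1000)·(-21.7/1000 + 1) − 1000 = -36.91‰
step 3: δ = (-36.91 + 1000)·(-24.1/1000 + 1) − 1000 = -60.12‰
step 4: δ = (-60.12 + 1000)·(8.2/1000 + 1) − 1000 = -52.41‰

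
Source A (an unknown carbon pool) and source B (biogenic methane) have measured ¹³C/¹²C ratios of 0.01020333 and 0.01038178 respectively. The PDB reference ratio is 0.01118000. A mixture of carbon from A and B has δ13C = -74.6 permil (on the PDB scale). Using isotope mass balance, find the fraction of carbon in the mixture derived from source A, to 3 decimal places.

δ_A = (0.01020333/0.01118000 − 1)×1000 = (0.912641 − 1)×1000 = -87.359 permil
δ_B = (0.01038178/0.01118000 − 1)×1000 = (0.928603 − 1)×1000 = -71.397 permil
f_A = (δ_mix − δ_B)/(δ_A − δ_B) = (-74.6 − (-71.397))/(-87.359 − (-71.397))
f_A = -3.203 / -15.962 = 0.2007

0.201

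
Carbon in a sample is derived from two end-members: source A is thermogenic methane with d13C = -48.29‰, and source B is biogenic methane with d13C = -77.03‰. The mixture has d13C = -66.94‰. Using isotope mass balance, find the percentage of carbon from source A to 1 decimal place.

35.1%

δ_mix = f_A·δ_A + (1 − f_A)·δ_B  ⇒  f_A = (δ_mix − δ_B)/(δ_A − δ_B)
f_A = (-66.94 − (-77.03)) / (-48.29 − (-77.03))
f_A = 10.09 / 28.74 = 0.3511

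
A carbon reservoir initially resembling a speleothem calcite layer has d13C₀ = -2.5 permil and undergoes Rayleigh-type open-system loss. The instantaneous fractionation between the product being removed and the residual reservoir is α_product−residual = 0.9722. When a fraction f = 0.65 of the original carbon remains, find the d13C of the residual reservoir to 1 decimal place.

Rayleigh residual: δ_res = (δ₀ + 1000)·f^(α−1) − 1000
α − 1 = -0.02780
f^(α−1) = 0.65^(-0.02780) = 1.012048
δ_res = (-2.5 + 1000) × 1.012048 − 1000 = 1009.518 − 1000 = 9.52 permil

9.5 permil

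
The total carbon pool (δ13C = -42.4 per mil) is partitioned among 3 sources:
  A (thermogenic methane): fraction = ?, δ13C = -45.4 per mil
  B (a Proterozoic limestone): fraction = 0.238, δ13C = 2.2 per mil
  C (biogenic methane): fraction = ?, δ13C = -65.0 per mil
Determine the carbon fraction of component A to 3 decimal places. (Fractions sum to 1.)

Let f_A and f_C be the unknown fractions; fractions sum to 1 so f_A + f_C = 0.762.
Mass balance: Σ fᵢ·δᵢ = δ_bulk ⇒ f_A·(-45.4) + f_C·(-65.0) = -42.4 − (0.524) = -42.924
Substitute f_C = 0.762 − f_A:
f_A·(-45.4 − -65.0) = -42.924 − 0.762×(-65.0) = 6.606
f_A = 6.606 / 19.6 = 0.3371

0.337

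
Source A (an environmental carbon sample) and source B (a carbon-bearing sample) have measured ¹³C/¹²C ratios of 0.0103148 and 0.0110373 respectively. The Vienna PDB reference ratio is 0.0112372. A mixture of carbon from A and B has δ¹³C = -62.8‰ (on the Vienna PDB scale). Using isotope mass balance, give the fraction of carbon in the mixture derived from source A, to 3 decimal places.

0.700

δ_A = (0.0103148/0.0112372 − 1)×1000 = (0.917915 − 1)×1000 = -82.085‰
δ_B = (0.0110373/0.0112372 − 1)×1000 = (0.982211 − 1)×1000 = -17.789‰
f_A = (δ_mix − δ_B)/(δ_A − δ_B) = (-62.8 − (-17.789))/(-82.085 − (-17.789))
f_A = -45.011 / -64.295 = 0.7001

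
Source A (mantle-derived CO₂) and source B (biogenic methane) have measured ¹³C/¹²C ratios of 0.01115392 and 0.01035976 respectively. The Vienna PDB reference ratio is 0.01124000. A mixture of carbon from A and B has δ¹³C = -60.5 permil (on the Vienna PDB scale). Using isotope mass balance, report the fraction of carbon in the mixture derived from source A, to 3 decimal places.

0.252

δ_A = (0.01115392/0.01124000 − 1)×1000 = (0.992342 − 1)×1000 = -7.658 permil
δ_B = (0.01035976/0.01124000 − 1)×1000 = (0.921687 − 1)×1000 = -78.313 permil
f_A = (δ_mix − δ_B)/(δ_A − δ_B) = (-60.5 − (-78.313))/(-7.658 − (-78.313))
f_A = 17.813 / 70.655 = 0.2521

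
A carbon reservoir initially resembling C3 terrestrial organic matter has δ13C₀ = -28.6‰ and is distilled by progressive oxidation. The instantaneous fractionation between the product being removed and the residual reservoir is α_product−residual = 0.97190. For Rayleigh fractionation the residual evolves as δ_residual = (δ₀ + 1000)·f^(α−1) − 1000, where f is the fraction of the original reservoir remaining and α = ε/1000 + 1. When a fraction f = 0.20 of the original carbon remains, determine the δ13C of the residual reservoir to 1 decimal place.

16.3‰

Rayleigh residual: δ_res = (δ₀ + 1000)·f^(α−1) − 1000
α − 1 = -0.02810
f^(α−1) = 0.20^(-0.02810) = 1.046263
δ_res = (-28.6 + 1000) × 1.046263 − 1000 = 1016.340 − 1000 = 16.34‰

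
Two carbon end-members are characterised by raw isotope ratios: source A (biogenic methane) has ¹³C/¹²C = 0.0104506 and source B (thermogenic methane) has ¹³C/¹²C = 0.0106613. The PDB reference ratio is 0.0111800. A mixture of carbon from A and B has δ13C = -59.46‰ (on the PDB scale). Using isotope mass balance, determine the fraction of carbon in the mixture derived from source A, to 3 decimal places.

0.693

δ_A = (0.0104506/0.0111800 − 1)×1000 = (0.934758 − 1)×1000 = -65.242‰
δ_B = (0.0106613/0.0111800 − 1)×1000 = (0.953605 − 1)×1000 = -46.395‰
f_A = (δ_mix − δ_B)/(δ_A − δ_B) = (-59.46 − (-46.395))/(-65.242 − (-46.395))
f_A = -13.065 / -18.846 = 0.6932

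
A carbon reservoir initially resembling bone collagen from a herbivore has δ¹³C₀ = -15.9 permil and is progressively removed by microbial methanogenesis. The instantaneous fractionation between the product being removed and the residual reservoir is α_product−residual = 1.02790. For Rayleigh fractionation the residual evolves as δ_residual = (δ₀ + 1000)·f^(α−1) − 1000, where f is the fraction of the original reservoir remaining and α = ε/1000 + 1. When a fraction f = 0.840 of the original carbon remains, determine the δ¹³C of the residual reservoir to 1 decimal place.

-20.7 permil

Rayleigh residual: δ_res = (δ₀ + 1000)·f^(α−1) − 1000
α − 1 = 0.02790
f^(α−1) = 0.840^(0.02790) = 0.995147
δ_res = (-15.9 + 1000) × 0.995147 − 1000 = 979.325 − 1000 = -20.68 permil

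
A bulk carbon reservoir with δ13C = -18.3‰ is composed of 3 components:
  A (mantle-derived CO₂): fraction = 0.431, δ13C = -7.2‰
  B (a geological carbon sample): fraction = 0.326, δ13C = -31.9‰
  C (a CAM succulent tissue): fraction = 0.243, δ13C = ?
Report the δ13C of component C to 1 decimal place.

-19.7‰

Isotope mass balance: δ_bulk = Σ fᵢ·δᵢ.
-18.3 = 0.431×(-7.2) + 0.326×(-31.9) + 0.243×δ_C
0.243·δ_C = -18.3 − (-13.503) = -4.797
δ_C = -4.797 / 0.243 = -19.74‰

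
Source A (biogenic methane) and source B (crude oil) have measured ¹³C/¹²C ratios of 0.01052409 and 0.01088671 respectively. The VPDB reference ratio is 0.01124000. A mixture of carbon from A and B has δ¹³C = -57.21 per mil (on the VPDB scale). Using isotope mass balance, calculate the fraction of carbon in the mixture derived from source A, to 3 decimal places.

δ_A = (0.01052409/0.01124000 − 1)×1000 = (0.936307 − 1)×1000 = -63.693 per mil
δ_B = (0.01088671/0.01124000 − 1)×1000 = (0.968569 − 1)×1000 = -31.431 per mil
f_A = (δ_mix − δ_B)/(δ_A − δ_B) = (-57.21 − (-31.431))/(-63.693 − (-31.431))
f_A = -25.779 / -32.262 = 0.7990

0.799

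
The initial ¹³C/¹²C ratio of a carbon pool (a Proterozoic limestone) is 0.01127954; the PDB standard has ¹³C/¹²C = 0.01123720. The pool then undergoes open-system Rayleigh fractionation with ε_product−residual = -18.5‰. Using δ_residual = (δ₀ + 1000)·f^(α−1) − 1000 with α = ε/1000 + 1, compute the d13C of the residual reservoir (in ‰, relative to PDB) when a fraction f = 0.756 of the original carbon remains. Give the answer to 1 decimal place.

δ₀ = (0.01127954/0.01123720 − 1)×1000 = (1.003768 − 1)×1000 = 3.768‰
α − 1 = ε/1000 = -0.0185
f^(α−1) = 0.756^(-0.0185) = 1.005188
δ_res = (3.768 + 1000) × 1.005188 − 1000 = 1008.976 − 1000 = 8.98‰

9.0‰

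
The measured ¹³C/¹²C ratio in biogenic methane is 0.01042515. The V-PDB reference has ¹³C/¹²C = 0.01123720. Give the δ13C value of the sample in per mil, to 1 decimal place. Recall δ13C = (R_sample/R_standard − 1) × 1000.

δ13C = (R_sample / R_standard − 1) × 1000
R_sample / R_standard = 0.01042515 / 0.01123720 = 0.927736
δ13C = (0.927736 − 1) × 1000 = -72.26 per mil

-72.3 per mil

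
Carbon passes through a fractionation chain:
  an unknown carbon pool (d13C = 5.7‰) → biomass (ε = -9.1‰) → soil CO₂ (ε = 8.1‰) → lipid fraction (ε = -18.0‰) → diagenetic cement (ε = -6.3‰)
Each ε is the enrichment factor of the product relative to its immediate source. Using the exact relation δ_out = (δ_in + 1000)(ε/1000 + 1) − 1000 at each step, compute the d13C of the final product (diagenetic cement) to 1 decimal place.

-19.7‰

step 1: δ = (5.70 + 1000)·(-9.1/1000 + 1) − 1000 = -3.45‰
step 2: δ = (-3.45 + 1000)·(8.1/1000 + 1) − 1000 = 4.62‰
step 3: δ = (4.62 + 1000)·(-18.0/1000 + 1) − 1000 = -13.46‰
step 4: δ = (-13.46 + 1000)·(-6.3/1000 + 1) − 1000 = -19.68‰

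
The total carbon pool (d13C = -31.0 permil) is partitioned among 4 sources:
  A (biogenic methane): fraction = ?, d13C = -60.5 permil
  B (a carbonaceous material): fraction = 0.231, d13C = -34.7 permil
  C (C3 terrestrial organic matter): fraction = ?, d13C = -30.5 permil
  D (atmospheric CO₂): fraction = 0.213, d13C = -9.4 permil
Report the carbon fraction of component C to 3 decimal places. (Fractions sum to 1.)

Let f_C and f_A be the unknown fractions; fractions sum to 1 so f_C + f_A = 0.556.
Mass balance: Σ fᵢ·δᵢ = δ_bulk ⇒ f_C·(-30.5) + f_A·(-60.5) = -31.0 − (-10.018) = -20.982
Substitute f_A = 0.556 − f_C:
f_C·(-30.5 − -60.5) = -20.982 − 0.556×(-60.5) = 12.656
f_C = 12.656 / 30.0 = 0.4219

0.422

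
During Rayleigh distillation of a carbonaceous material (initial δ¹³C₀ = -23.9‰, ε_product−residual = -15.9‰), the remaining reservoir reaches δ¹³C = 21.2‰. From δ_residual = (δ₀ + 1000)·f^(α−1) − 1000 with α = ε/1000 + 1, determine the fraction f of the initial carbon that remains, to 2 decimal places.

α − 1 = ε/1000 = -0.0159
(δ_res + 1000)/(δ₀ + 1000) = (21.2 + 1000)/(-23.9 + 1000) = 1021.2/976.1 = 1.046204
f = 1.046204^(1/-0.0159) = exp(ln(1.046204)/-0.0159) = exp(0.04517/-0.0159)
f = exp(-2.8408) = 0.0584

0.06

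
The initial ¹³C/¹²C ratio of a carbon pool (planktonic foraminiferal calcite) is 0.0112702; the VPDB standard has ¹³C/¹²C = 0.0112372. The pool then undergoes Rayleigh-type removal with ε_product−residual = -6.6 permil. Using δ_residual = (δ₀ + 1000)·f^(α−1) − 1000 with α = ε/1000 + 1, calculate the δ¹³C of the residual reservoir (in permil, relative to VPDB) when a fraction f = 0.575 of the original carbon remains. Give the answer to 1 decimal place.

6.6 permil

δ₀ = (0.0112702/0.0112372 − 1)×1000 = (1.002937 − 1)×1000 = 2.937 permil
α − 1 = ε/1000 = -0.0066
f^(α−1) = 0.575^(-0.0066) = 1.003659
δ_res = (2.937 + 1000) × 1.003659 − 1000 = 1006.606 − 1000 = 6.61 permil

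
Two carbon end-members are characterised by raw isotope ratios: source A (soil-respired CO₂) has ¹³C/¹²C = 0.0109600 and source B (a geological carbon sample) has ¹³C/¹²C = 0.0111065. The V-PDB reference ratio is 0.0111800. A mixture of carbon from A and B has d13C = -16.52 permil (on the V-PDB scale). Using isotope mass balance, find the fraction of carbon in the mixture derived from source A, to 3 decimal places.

0.759

δ_A = (0.0109600/0.0111800 − 1)×1000 = (0.980322 − 1)×1000 = -19.678 permil
δ_B = (0.0111065/0.0111800 − 1)×1000 = (0.993426 − 1)×1000 = -6.574 permil
f_A = (δ_mix − δ_B)/(δ_A − δ_B) = (-16.52 − (-6.574))/(-19.678 − (-6.574))
f_A = -9.946 / -13.104 = 0.7590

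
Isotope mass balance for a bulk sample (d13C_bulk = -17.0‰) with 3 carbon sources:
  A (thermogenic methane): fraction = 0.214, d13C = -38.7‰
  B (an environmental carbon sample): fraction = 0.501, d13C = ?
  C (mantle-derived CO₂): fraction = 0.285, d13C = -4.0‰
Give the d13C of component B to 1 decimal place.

Isotope mass balance: δ_bulk = Σ fᵢ·δᵢ.
-17.0 = 0.214×(-38.7) + 0.501×δ_B + 0.285×(-4.0)
0.501·δ_B = -17.0 − (-9.422) = -7.578
δ_B = -7.578 / 0.501 = -15.13‰

-15.1‰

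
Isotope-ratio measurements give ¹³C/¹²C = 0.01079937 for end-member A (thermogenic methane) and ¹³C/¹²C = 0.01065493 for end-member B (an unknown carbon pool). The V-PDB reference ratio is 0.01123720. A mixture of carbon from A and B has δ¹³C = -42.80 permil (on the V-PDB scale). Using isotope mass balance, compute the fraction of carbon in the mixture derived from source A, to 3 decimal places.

δ_A = (0.01079937/0.01123720 − 1)×1000 = (0.961037 − 1)×1000 = -38.963 permil
δ_B = (0.01065493/0.01123720 − 1)×1000 = (0.948184 − 1)×1000 = -51.816 permil
f_A = (δ_mix − δ_B)/(δ_A − δ_B) = (-42.80 − (-51.816))/(-38.963 − (-51.816))
f_A = 9.016 / 12.854 = 0.7015

0.701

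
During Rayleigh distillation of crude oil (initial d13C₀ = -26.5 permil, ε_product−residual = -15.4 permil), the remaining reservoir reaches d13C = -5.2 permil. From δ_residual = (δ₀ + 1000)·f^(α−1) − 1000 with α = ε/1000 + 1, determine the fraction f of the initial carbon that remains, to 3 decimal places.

0.245

α − 1 = ε/1000 = -0.0154
(δ_res + 1000)/(δ₀ + 1000) = (-5.2 + 1000)/(-26.5 + 1000) = 994.8/973.5 = 1.021880
f = 1.021880^(1/-0.0154) = exp(ln(1.021880)/-0.0154) = exp(0.02164/-0.0154)
f = exp(-1.4054) = 0.2453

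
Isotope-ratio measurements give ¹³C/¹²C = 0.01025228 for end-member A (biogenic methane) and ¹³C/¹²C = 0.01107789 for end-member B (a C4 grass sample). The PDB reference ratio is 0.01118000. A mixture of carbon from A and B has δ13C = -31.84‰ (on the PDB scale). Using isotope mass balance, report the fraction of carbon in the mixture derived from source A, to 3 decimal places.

0.307

δ_A = (0.01025228/0.01118000 − 1)×1000 = (0.917020 − 1)×1000 = -82.980‰
δ_B = (0.01107789/0.01118000 − 1)×1000 = (0.990867 − 1)×1000 = -9.133‰
f_A = (δ_mix − δ_B)/(δ_A − δ_B) = (-31.84 − (-9.133))/(-82.980 − (-9.133))
f_A = -22.707 / -73.847 = 0.3075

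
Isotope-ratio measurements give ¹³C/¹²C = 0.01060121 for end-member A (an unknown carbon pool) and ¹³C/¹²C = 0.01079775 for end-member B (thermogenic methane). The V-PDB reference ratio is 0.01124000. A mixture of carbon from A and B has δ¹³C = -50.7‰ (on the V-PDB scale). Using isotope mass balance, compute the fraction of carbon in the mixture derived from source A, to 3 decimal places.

0.649

δ_A = (0.01060121/0.01124000 − 1)×1000 = (0.943168 − 1)×1000 = -56.832‰
δ_B = (0.01079775/0.01124000 − 1)×1000 = (0.960654 − 1)×1000 = -39.346‰
f_A = (δ_mix − δ_B)/(δ_A − δ_B) = (-50.7 − (-39.346))/(-56.832 − (-39.346))
f_A = -11.354 / -17.486 = 0.6493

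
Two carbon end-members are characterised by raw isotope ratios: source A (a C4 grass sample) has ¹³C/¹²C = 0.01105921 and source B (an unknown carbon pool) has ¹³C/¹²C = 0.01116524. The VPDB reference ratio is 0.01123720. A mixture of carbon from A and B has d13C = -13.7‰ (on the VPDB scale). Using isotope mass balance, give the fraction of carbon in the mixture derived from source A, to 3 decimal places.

δ_A = (0.01105921/0.01123720 − 1)×1000 = (0.984161 − 1)×1000 = -15.839‰
δ_B = (0.01116524/0.01123720 − 1)×1000 = (0.993596 − 1)×1000 = -6.404‰
f_A = (δ_mix − δ_B)/(δ_A − δ_B) = (-13.7 − (-6.404))/(-15.839 − (-6.404))
f_A = -7.296 / -9.436 = 0.7733

0.773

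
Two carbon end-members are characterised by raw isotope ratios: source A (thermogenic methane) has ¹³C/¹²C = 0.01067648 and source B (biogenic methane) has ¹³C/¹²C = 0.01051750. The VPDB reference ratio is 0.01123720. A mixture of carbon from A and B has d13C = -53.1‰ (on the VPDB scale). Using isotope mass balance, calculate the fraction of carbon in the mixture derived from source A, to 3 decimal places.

0.774

δ_A = (0.01067648/0.01123720 − 1)×1000 = (0.950101 − 1)×1000 = -49.899‰
δ_B = (0.01051750/0.01123720 − 1)×1000 = (0.935954 − 1)×1000 = -64.046‰
f_A = (δ_mix − δ_B)/(δ_A − δ_B) = (-53.1 − (-64.046))/(-49.899 − (-64.046))
f_A = 10.946 / 14.148 = 0.7737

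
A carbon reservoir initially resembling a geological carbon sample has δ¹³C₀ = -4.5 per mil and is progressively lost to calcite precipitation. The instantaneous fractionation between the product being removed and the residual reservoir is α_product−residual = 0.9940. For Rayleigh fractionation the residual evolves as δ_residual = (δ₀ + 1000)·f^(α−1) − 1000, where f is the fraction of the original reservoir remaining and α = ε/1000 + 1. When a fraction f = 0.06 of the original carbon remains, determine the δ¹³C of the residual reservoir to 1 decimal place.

Rayleigh residual: δ_res = (δ₀ + 1000)·f^(α−1) − 1000
α − 1 = -0.00600
f^(α−1) = 0.06^(-0.00600) = 1.017024
δ_res = (-4.5 + 1000) × 1.017024 − 1000 = 1012.447 − 1000 = 12.45 per mil

12.4 per mil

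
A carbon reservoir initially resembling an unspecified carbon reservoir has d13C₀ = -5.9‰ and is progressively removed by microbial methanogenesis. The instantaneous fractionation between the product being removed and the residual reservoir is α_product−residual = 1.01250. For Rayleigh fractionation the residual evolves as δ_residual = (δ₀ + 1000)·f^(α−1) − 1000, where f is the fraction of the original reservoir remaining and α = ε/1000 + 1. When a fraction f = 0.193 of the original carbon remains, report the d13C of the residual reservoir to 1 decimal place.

Rayleigh residual: δ_res = (δ₀ + 1000)·f^(α−1) − 1000
α − 1 = 0.01250
f^(α−1) = 0.193^(0.01250) = 0.979647
δ_res = (-5.9 + 1000) × 0.979647 − 1000 = 973.867 − 1000 = -26.13‰

-26.1‰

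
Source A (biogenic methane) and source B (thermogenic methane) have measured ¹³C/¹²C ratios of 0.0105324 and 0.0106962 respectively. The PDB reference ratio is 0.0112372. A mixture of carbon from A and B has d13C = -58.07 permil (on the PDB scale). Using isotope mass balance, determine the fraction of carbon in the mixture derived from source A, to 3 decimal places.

0.681

δ_A = (0.0105324/0.0112372 − 1)×1000 = (0.937280 − 1)×1000 = -62.720 permil
δ_B = (0.0106962/0.0112372 − 1)×1000 = (0.951856 − 1)×1000 = -48.144 permil
f_A = (δ_mix − δ_B)/(δ_A − δ_B) = (-58.07 − (-48.144))/(-62.720 − (-48.144))
f_A = -9.926 / -14.577 = 0.6810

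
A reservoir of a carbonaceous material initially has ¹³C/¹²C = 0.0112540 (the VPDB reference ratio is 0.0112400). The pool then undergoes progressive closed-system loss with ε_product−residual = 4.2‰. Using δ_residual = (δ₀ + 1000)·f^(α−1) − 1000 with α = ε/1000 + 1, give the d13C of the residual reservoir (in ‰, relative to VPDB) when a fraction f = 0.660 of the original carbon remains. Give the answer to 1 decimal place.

δ₀ = (0.0112540/0.0112400 − 1)×1000 = (1.001246 − 1)×1000 = 1.246‰
α − 1 = ε/1000 = 0.0042
f^(α−1) = 0.660^(0.0042) = 0.998256
δ_res = (1.246 + 1000) × 0.998256 − 1000 = 999.500 − 1000 = -0.50‰

-0.5‰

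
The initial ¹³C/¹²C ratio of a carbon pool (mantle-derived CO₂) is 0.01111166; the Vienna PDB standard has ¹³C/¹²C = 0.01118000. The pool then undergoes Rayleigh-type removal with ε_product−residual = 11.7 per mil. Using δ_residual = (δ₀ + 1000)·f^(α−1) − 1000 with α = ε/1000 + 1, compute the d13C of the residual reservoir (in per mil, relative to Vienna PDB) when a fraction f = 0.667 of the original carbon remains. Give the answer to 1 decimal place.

-10.8 per mil

δ₀ = (0.01111166/0.01118000 − 1)×1000 = (0.993887 − 1)×1000 = -6.113 per mil
α − 1 = ε/1000 = 0.0117
f^(α−1) = 0.667^(0.0117) = 0.995273
δ_res = (-6.113 + 1000) × 0.995273 − 1000 = 989.189 − 1000 = -10.81 per mil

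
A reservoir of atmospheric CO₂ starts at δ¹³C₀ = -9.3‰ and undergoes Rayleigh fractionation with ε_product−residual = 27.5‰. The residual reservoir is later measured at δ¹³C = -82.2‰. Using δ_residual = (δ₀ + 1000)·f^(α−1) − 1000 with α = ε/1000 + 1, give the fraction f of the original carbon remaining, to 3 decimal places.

α − 1 = ε/1000 = 0.0275
(δ_res + 1000)/(δ₀ + 1000) = (-82.2 + 1000)/(-9.3 + 1000) = 917.8/990.7 = 0.926416
f = 0.926416^(1/0.0275) = exp(ln(0.926416)/0.0275) = exp(-0.07643/0.0275)
f = exp(-2.7794) = 0.0621

0.062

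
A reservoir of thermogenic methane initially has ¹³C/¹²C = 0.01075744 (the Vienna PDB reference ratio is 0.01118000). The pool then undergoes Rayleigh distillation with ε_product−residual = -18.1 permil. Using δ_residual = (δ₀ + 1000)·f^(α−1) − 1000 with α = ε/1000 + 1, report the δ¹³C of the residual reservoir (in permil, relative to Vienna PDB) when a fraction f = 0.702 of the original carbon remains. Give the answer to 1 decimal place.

-31.6 permil

δ₀ = (0.01075744/0.01118000 − 1)×1000 = (0.962204 − 1)×1000 = -37.796 permil
α − 1 = ε/1000 = -0.0181
f^(α−1) = 0.702^(-0.0181) = 1.006425
δ_res = (-37.796 + 1000) × 1.006425 − 1000 = 968.386 − 1000 = -31.61 permil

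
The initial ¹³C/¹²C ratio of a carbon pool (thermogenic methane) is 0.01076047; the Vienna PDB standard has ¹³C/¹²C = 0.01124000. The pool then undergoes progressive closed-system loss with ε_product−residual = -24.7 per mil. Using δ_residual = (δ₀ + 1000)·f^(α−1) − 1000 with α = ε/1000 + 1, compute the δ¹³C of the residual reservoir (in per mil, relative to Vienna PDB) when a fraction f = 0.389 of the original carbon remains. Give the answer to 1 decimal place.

δ₀ = (0.01076047/0.01124000 − 1)×1000 = (0.957337 − 1)×1000 = -42.663 per mil
α − 1 = ε/1000 = -0.0247
f^(α−1) = 0.389^(-0.0247) = 1.023595
δ_res = (-42.663 + 1000) × 1.023595 − 1000 = 979.926 − 1000 = -20.07 per mil

-20.1 per mil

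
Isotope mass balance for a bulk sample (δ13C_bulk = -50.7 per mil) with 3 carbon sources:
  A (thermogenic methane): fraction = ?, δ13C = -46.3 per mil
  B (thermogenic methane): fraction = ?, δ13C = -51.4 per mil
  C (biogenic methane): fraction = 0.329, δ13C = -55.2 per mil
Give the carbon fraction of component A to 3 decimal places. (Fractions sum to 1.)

0.382

Let f_A and f_B be the unknown fractions; fractions sum to 1 so f_A + f_B = 0.671.
Mass balance: Σ fᵢ·δᵢ = δ_bulk ⇒ f_A·(-46.3) + f_B·(-51.4) = -50.7 − (-18.161) = -32.539
Substitute f_B = 0.671 − f_A:
f_A·(-46.3 − -51.4) = -32.539 − 0.671×(-51.4) = 1.950
f_A = 1.950 / 5.1 = 0.3824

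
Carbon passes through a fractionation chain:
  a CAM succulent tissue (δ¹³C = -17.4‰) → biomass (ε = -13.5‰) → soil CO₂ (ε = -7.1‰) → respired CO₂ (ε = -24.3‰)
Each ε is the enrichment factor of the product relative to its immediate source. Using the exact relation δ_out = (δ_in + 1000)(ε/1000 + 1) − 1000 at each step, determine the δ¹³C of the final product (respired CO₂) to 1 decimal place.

step 1: δ = (-17.40 + 1000)·(-13.5/1000 + 1) − 1000 = -30.67‰
step 2: δ = (-30.67 + 1000)·(-7.1/1000 + 1) − 1000 = -37.55‰
step 3: δ = (-37.55 + 1000)·(-24.3/1000 + 1) − 1000 = -60.93‰

-60.9‰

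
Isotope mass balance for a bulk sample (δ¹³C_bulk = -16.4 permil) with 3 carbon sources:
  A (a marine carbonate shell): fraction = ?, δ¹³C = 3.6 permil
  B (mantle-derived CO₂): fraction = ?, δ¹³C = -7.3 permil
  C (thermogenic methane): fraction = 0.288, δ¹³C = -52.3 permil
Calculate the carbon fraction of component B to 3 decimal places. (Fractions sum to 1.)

0.358

Let f_B and f_A be the unknown fractions; fractions sum to 1 so f_B + f_A = 0.712.
Mass balance: Σ fᵢ·δᵢ = δ_bulk ⇒ f_B·(-7.3) + f_A·(3.6) = -16.4 − (-15.062) = -1.338
Substitute f_A = 0.712 − f_B:
f_B·(-7.3 − 3.6) = -1.338 − 0.712×(3.6) = -3.901
f_B = -3.901 / -10.9 = 0.3579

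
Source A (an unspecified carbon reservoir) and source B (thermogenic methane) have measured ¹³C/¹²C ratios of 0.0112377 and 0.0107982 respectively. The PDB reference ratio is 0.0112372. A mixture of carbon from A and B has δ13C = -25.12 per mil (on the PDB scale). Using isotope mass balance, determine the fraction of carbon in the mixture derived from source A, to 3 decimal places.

δ_A = (0.0112377/0.0112372 − 1)×1000 = (1.000044 − 1)×1000 = 0.044 per mil
δ_B = (0.0107982/0.0112372 − 1)×1000 = (0.960933 − 1)×1000 = -39.067 per mil
f_A = (δ_mix − δ_B)/(δ_A − δ_B) = (-25.12 − (-39.067))/(0.044 − (-39.067))
f_A = 13.947 / 39.111 = 0.3566

0.357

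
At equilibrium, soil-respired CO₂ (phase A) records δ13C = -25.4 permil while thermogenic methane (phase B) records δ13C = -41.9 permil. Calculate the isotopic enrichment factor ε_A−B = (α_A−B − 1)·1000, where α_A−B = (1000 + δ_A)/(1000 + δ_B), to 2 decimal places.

α_A−B = (1000 + -25.4) / (1000 + -41.9) = 974.6 / 958.1 = 1.017222
ε_A−B = (1.017222 − 1) × 1000 = 17.222 permil
(The approximation ε ≈ δ_A − δ_B would give 16.5 permil.)

17.22 permil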